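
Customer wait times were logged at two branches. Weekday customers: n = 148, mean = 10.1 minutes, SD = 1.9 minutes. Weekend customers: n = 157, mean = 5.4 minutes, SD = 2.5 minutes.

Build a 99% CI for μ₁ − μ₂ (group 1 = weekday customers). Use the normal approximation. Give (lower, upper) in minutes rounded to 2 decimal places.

(4.05, 5.35)

Standard errors of each mean: 1.9/√148 = 0.1562 and 2.5/√157 = 0.1995.
SE(x̄₁ − x̄₂) = √(0.1562² + 0.1995²) = 0.2534 for independent samples with unequal variances.
With z* = 2.576, the margin is 2.576 × 0.2534 = 0.6528.
x̄₁ − x̄₂ = 10.1 − 5.4 = 4.7000; the interval is 4.7000 ± 0.6528 = (4.05, 5.35).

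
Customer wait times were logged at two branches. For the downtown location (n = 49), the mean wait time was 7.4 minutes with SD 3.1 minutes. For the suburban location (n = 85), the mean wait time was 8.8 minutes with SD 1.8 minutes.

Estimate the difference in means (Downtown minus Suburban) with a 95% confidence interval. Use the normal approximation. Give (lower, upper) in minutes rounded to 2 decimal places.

SE₁ = s₁/√n₁ = 3.1/√49 = 0.4429; SE₂ = 1.8/√85 = 0.1952.
Independent samples, unequal variances: SE_diff = √(SE₁² + SE₂²) = √(0.19616041 + 0.03810304) = 0.4840.
z* = 1.960, so margin of error = 1.960 × 0.4840 = 0.9486.
Difference in means = 7.4 − 8.8 = -1.4000.
-1.4000 ± 0.9486 → (-2.35, -0.45).

(-2.35, -0.45)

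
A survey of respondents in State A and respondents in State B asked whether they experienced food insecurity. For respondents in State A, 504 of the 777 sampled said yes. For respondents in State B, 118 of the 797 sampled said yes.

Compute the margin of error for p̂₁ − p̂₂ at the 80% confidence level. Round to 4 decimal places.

p̂₁ = 504/777 = 0.6486 and p̂₂ = 118/797 = 0.1481.
SE₁ = √(p̂₁(1−p̂₁)/n₁) = √(0.6486·0.3514/777) = 0.01713; SE₂ = √(0.1481·0.8519/797) = 0.01258.
Independent samples: SE of the difference = √(SE₁² + SE₂²) = √(0.0002934369 + 0.0001582564) = 0.02125.
z* for 80% confidence is 1.282, so the margin of error is 1.282 × 0.02125 = 0.02724.

0.0272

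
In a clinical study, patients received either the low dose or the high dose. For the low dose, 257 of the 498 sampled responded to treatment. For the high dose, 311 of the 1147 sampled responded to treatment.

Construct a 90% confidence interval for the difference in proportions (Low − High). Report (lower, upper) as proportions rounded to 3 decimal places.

(0.202, 0.288)

First, p̂₁ = 257/498 = 0.5161; p̂₂ = 311/1147 = 0.2711.
The two standard errors are √(0.5161×0.4839/498) = 0.02239 and √(0.2711×0.7289/1147) = 0.01313.
Because the samples are independent, SE_diff = √(0.02239² + 0.01313²) = 0.02596.
Using z* = 1.645 for 90%, ME = 1.645 × 0.02596 = 0.04270.
p̂₁ − p̂₂ = 0.2450; interval 0.2450 ± 0.04270 gives (0.202, 0.288).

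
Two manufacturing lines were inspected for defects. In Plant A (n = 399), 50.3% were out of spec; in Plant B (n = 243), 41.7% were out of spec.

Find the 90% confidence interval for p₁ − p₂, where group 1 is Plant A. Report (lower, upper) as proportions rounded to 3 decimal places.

The two standard errors are √(0.5030×0.4970/399) = 0.02503 and √(0.4170×0.5830/243) = 0.03163.
Because the samples are independent, SE_diff = √(0.02503² + 0.03163²) = 0.04034.
Using z* = 1.645 for 90%, ME = 1.645 × 0.04034 = 0.06636.
p̂₁ − p̂₂ = 0.0860; interval 0.0860 ± 0.06636 gives (0.020, 0.152).

(0.020, 0.152)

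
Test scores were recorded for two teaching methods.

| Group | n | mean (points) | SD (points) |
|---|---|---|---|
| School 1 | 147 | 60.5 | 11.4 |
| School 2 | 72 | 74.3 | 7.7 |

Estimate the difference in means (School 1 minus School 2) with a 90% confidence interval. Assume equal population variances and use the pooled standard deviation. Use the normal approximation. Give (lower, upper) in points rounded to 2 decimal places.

(-16.25, -11.35)

Pooled variance s_p² = [146·11.4² + 71·7.7²] / (147+72−2) = 106.8376, so s_p = 10.3362.
SE_diff = s_p·√(1/n₁ + 1/n₂) = 10.3362·√(1/147 + 1/72) = 1.4868.
z* = 1.645; margin = 1.645 × 1.4868 = 2.4458.
Difference = 60.5 − 74.3 = -13.8000.
-13.8000 ± 2.4458 → (-16.25, -11.35).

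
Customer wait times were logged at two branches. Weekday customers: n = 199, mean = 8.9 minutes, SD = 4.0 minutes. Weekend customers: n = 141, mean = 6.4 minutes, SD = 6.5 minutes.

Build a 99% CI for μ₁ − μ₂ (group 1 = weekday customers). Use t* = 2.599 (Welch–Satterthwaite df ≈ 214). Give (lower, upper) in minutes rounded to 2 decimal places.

Standard errors of each mean: 4.0/√199 = 0.2836 and 6.5/√141 = 0.5474.
SE(x̄₁ − x̄₂) = √(0.2836² + 0.5474²) = 0.6165 for independent samples with unequal variances.
With t* = 2.599, the margin is 2.599 × 0.6165 = 1.6023.
x̄₁ − x̄₂ = 8.9 − 6.4 = 2.5000; the interval is 2.5000 ± 1.6023 = (0.90, 4.10).

(0.90, 4.10)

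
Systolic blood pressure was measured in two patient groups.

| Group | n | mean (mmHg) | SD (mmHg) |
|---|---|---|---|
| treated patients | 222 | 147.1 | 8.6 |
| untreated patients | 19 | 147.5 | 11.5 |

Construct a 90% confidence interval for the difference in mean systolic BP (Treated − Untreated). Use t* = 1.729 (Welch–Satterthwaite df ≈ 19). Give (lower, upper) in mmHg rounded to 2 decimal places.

(-5.07, 4.27)

Standard errors of each mean: 8.6/√222 = 0.5772 and 11.5/√19 = 2.6383.
SE(x̄₁ − x̄₂) = √(0.5772² + 2.6383²) = 2.7007 for independent samples with unequal variances.
With t* = 1.729, the margin is 1.729 × 2.7007 = 4.6695.
x̄₁ − x̄₂ = 147.1 − 147.5 = -0.4000; the interval is -0.4000 ± 4.6695 = (-5.07, 4.27).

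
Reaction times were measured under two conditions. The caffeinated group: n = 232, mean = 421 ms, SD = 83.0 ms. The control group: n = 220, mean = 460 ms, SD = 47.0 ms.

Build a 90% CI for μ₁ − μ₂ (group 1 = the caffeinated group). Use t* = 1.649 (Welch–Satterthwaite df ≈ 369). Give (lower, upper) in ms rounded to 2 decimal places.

(-49.39, -28.61)

Per-group SEs: s₁/√n₁ = 83.0/√232 = 5.4492, s₂/√n₂ = 47.0/√220 = 3.1687.
Unpooled SE of the difference: √(29.69378064 + 10.04065969) = 6.3035.
Margin of error = t* · SE = 1.649 × 6.3035 = 10.3945.
x̄₁ − x̄₂ = 421 − 460 = -39.0000.
CI: -39.0000 ± 10.3945 = (-49.39, -28.61).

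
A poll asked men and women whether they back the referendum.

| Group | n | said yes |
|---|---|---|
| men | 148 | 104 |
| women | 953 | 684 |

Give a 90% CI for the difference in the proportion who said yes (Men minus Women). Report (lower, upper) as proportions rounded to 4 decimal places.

(-0.0813, 0.0513)

Sample proportions: 104/148 = 0.7027, 684/953 = 0.7177.
Each SE is √(p̂(1−p̂)/n): √(0.7027·0.2973/148) = 0.03757 and √(0.7177·0.2823/953) = 0.01458.
SE(p̂₁ − p̂₂) = √(SE₁² + SE₂²) = √(0.0014115049 + 0.0002125764) = 0.04030, since the two samples are independent.
At 90% confidence z* = 1.645; margin = 1.645 × 0.04030 = 0.06629.
The difference is 0.7027 − 0.7177 = -0.0150, so the interval is -0.0150 ± 0.06629 = (-0.0813, 0.0513).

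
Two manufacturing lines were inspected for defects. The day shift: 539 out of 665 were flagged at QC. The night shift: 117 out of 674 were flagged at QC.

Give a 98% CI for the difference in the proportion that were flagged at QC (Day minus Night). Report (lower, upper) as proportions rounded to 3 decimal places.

(0.588, 0.686)

p̂₁ = 539/665 = 0.8105 and p̂₂ = 117/674 = 0.1736.
SE₁ = √(p̂₁(1−p̂₁)/n₁) = √(0.8105·0.1895/665) = 0.01520; SE₂ = √(0.1736·0.8264/674) = 0.01459.
Independent samples: SE of the difference = √(SE₁² + SE₂²) = √(0.00023104 + 0.0002128681) = 0.02107.
z* for 98% confidence is 2.326, so the margin of error is 2.326 × 0.02107 = 0.04901.
Point estimate p̂₁ − p̂₂ = 0.8105 − 0.1736 = 0.6369.
0.6369 ± 0.04901 → (0.588, 0.686).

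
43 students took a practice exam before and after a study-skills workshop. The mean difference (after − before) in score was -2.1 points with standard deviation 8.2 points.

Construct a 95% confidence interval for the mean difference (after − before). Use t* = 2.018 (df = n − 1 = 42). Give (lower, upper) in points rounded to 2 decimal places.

(-4.62, 0.42)

This is a matched-pairs design, so SE = s_d/√n = 8.2/√43 = 1.2505.
Margin = 2.018 × 1.2505 = 2.5235; the interval is -2.1 ± 2.5235 = (-4.62, 0.42).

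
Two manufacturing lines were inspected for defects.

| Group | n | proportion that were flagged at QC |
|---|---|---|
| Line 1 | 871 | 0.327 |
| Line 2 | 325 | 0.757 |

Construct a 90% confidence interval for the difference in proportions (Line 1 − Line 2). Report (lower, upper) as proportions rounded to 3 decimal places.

The two standard errors are √(0.3270×0.6730/871) = 0.01590 and √(0.7570×0.2430/325) = 0.02379.
Because the samples are independent, SE_diff = √(0.01590² + 0.02379²) = 0.02861.
Using z* = 1.645 for 90%, ME = 1.645 × 0.02861 = 0.04706.
p̂₁ − p̂₂ = -0.4300; interval -0.4300 ± 0.04706 gives (-0.477, -0.383).

(-0.477, -0.383)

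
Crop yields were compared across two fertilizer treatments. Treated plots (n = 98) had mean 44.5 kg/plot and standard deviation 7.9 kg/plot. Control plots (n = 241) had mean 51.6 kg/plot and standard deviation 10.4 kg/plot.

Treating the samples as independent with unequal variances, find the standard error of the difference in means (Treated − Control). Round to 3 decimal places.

1.042

Standard errors of each mean: 7.9/√98 = 0.7980 and 10.4/√241 = 0.6699.
SE(x̄₁ − x̄₂) = √(0.7980² + 0.6699²) = 1.0419 for independent samples with unequal variances.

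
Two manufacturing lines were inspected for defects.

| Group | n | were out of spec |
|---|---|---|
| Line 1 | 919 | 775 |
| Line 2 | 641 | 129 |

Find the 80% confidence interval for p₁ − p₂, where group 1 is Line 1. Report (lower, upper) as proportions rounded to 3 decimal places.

(0.617, 0.668)

p̂₁ = 775/919 = 0.8433 and p̂₂ = 129/641 = 0.2012.
SE₁ = √(p̂₁(1−p̂₁)/n₁) = √(0.8433·0.1567/919) = 0.01199; SE₂ = √(0.2012·0.7988/641) = 0.01583.
Independent samples: SE of the difference = √(SE₁² + SE₂²) = √(0.0001437601 + 0.0002505889) = 0.01986.
z* for 80% confidence is 1.282, so the margin of error is 1.282 × 0.01986 = 0.02546.
Point estimate p̂₁ − p̂₂ = 0.8433 − 0.2012 = 0.6421.
0.6421 ± 0.02546 → (0.617, 0.668).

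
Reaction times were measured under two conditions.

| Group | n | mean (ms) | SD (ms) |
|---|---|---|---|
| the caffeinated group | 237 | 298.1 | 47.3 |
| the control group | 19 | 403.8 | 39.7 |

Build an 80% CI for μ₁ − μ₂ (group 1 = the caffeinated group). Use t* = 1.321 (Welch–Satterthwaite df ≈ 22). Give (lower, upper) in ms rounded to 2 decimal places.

Standard errors of each mean: 47.3/√237 = 3.0725 and 39.7/√19 = 9.1078.
SE(x̄₁ − x̄₂) = √(3.0725² + 9.1078²) = 9.6121 for independent samples with unequal variances.
With t* = 1.321, the margin is 1.321 × 9.6121 = 12.6976.
x̄₁ − x̄₂ = 298.1 − 403.8 = -105.7000; the interval is -105.7000 ± 12.6976 = (-118.40, -93.00).

(-118.40, -93.00)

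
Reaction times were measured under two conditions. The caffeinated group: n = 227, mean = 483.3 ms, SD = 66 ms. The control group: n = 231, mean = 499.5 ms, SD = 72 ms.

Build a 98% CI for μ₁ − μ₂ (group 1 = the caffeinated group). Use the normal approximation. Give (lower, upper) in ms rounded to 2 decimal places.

(-31.21, -1.19)

SE₁ = s₁/√n₁ = 66/√227 = 4.3806; SE₂ = 72/√231 = 4.7373.
Independent samples, unequal variances: SE_diff = √(SE₁² + SE₂²) = √(19.18965636 + 22.44201129) = 6.4523.
z* = 2.326, so margin of error = 2.326 × 6.4523 = 15.0080.
Difference in means = 483.3 − 499.5 = -16.2000.
-16.2000 ± 15.0080 → (-31.21, -1.19).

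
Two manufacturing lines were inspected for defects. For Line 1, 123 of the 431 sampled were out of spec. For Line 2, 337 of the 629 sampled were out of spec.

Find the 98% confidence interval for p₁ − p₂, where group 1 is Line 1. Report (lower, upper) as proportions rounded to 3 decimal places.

p̂₁ = 123/431 = 0.2854 and p̂₂ = 337/629 = 0.5358.
SE₁ = √(p̂₁(1−p̂₁)/n₁) = √(0.2854·0.7146/431) = 0.02175; SE₂ = √(0.5358·0.4642/629) = 0.01989.
Independent samples: SE of the difference = √(SE₁² + SE₂²) = √(0.0004730625 + 0.0003956121) = 0.02947.
z* for 98% confidence is 2.326, so the margin of error is 2.326 × 0.02947 = 0.06855.
Point estimate p̂₁ − p̂₂ = 0.2854 − 0.5358 = -0.2504.
-0.2504 ± 0.06855 → (-0.319, -0.182).

(-0.319, -0.182)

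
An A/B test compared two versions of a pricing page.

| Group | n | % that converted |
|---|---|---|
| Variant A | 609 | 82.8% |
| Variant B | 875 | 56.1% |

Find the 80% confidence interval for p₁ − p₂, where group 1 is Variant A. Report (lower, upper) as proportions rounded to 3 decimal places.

Each SE is √(p̂(1−p̂)/n): √(0.8280·0.1720/609) = 0.01529 and √(0.5610·0.4390/875) = 0.01678.
SE(p̂₁ − p̂₂) = √(SE₁² + SE₂²) = √(0.0002337841 + 0.0002815684) = 0.02270, since the two samples are independent.
At 80% confidence z* = 1.282; margin = 1.282 × 0.02270 = 0.02910.
The difference is 0.8280 − 0.5610 = 0.2670, so the interval is 0.2670 ± 0.02910 = (0.238, 0.296).

(0.238, 0.296)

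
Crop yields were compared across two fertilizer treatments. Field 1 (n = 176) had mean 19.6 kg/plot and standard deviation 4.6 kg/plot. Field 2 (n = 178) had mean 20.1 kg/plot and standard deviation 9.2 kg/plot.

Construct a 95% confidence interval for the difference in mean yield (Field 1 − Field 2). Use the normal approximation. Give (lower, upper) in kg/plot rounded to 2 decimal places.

Per-group SEs: s₁/√n₁ = 4.6/√176 = 0.3467, s₂/√n₂ = 9.2/√178 = 0.6896.
Unpooled SE of the difference: √(0.12020089 + 0.47554816) = 0.7718.
Margin of error = z* · SE = 1.960 × 0.7718 = 1.5127.
x̄₁ − x̄₂ = 19.6 − 20.1 = -0.5000.
CI: -0.5000 ± 1.5127 = (-2.01, 1.01).

(-2.01, 1.01)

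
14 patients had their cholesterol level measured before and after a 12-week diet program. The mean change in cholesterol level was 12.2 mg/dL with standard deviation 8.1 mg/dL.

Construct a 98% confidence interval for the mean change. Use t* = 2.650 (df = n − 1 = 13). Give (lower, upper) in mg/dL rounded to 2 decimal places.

This is a matched-pairs design, so SE = s_d/√n = 8.1/√14 = 2.1648.
Margin = 2.650 × 2.1648 = 5.7367; the interval is 12.2 ± 5.7367 = (6.46, 17.94).

(6.46, 17.94)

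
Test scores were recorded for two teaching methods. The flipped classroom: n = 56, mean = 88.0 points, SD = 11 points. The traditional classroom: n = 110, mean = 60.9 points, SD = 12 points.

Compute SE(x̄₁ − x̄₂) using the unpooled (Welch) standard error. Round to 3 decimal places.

Standard errors of each mean: 11/√56 = 1.4699 and 12/√110 = 1.1442.
SE(x̄₁ − x̄₂) = √(1.4699² + 1.1442²) = 1.8627 for independent samples with unequal variances.

1.863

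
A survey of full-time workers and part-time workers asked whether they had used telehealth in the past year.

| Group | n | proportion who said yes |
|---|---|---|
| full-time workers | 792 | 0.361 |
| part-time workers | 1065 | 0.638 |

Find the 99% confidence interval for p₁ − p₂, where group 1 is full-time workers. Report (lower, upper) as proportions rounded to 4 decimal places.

Each SE is √(p̂(1−p̂)/n): √(0.3610·0.6390/792) = 0.01707 and √(0.6380·0.3620/1065) = 0.01473.
SE(p̂₁ − p̂₂) = √(SE₁² + SE₂²) = √(0.0002913849 + 0.0002169729) = 0.02255, since the two samples are independent.
At 99% confidence z* = 2.576; margin = 2.576 × 0.02255 = 0.05809.
The difference is 0.3610 − 0.6380 = -0.2770, so the interval is -0.2770 ± 0.05809 = (-0.3351, -0.2189).

(-0.3351, -0.2189)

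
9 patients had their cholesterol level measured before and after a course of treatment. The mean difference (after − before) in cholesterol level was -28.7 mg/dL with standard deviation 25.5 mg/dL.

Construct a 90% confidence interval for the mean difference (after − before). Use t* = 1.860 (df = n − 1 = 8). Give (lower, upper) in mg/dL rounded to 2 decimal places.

(-44.51, -12.89)

Paired design: SE = s_d/√n = 25.5/√9 = 8.5000.
t* = 1.860; margin of error = 1.860 × 8.5000 = 15.8100.
-28.7 ± 15.8100 → (-44.51, -12.89).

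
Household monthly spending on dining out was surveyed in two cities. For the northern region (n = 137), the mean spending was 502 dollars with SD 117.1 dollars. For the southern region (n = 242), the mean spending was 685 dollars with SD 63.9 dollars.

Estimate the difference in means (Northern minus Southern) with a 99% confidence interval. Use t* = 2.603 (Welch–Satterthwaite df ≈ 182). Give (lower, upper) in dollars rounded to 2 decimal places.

Per-group SEs: s₁/√n₁ = 117.1/√137 = 10.0045, s₂/√n₂ = 63.9/√242 = 4.1076.
Unpooled SE of the difference: √(100.09002025 + 16.87237776) = 10.8149.
Margin of error = t* · SE = 2.603 × 10.8149 = 28.1512.
x̄₁ − x̄₂ = 502 − 685 = -183.0000.
CI: -183.0000 ± 28.1512 = (-211.15, -154.85).

(-211.15, -154.85)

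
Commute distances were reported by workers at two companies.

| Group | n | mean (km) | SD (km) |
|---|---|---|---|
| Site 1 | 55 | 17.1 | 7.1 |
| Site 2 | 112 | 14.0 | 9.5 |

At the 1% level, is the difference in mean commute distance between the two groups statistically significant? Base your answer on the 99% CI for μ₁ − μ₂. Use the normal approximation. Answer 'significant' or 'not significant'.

Per-group SEs: s₁/√n₁ = 7.1/√55 = 0.9574, s₂/√n₂ = 9.5/√112 = 0.8977.
Unpooled SE of the difference: √(0.91661476 + 0.80586529) = 1.3124.
Margin of error = z* · SE = 2.576 × 1.3124 = 3.3807.
x̄₁ − x̄₂ = 17.1 − 14.0 = 3.1000.
CI: 3.1000 ± 3.3807 = (-0.2807, 6.4807).
The interval (-0.2807, 6.4807) contains 0, so the difference is not significant.

not significant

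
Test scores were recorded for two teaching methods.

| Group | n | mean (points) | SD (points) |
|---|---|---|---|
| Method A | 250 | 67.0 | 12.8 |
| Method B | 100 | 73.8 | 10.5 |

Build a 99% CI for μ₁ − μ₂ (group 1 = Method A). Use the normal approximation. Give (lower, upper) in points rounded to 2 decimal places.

(-10.22, -3.38)

Standard errors of each mean: 12.8/√250 = 0.8095 and 10.5/√100 = 1.0500.
SE(x̄₁ − x̄₂) = √(0.8095² + 1.0500²) = 1.3258 for independent samples with unequal variances.
With z* = 2.576, the margin is 2.576 × 1.3258 = 3.4153.
x̄₁ − x̄₂ = 67.0 − 73.8 = -6.8000; the interval is -6.8000 ± 3.4153 = (-10.22, -3.38).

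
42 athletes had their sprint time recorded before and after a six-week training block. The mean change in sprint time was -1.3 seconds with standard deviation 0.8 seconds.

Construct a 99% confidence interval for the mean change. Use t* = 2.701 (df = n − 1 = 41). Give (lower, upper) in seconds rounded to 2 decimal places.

(-1.63, -0.97)

This is a matched-pairs design, so SE = s_d/√n = 0.8/√42 = 0.1234.
Margin = 2.701 × 0.1234 = 0.3333; the interval is -1.3 ± 0.3333 = (-1.63, -0.97).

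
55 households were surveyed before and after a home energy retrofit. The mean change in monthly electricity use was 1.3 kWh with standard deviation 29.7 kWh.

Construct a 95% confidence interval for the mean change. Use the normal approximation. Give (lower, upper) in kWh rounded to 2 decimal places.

This is a matched-pairs design, so SE = s_d/√n = 29.7/√55 = 4.0047.
Margin = 1.960 × 4.0047 = 7.8492; the interval is 1.3 ± 7.8492 = (-6.55, 9.15).

(-6.55, 9.15)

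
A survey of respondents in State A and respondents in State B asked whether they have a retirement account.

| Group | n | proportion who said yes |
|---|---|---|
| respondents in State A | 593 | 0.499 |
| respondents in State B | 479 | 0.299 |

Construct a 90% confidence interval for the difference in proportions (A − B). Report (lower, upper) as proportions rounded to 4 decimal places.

(0.1518, 0.2482)

The two standard errors are √(0.4990×0.5010/593) = 0.02053 and √(0.2990×0.7010/479) = 0.02092.
Because the samples are independent, SE_diff = √(0.02053² + 0.02092²) = 0.02931.
Using z* = 1.645 for 90%, ME = 1.645 × 0.02931 = 0.04821.
p̂₁ − p̂₂ = 0.2000; interval 0.2000 ± 0.04821 gives (0.1518, 0.2482).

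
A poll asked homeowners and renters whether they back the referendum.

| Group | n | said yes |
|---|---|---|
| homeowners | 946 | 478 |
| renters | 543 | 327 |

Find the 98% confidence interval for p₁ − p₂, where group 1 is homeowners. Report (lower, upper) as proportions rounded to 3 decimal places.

(-0.159, -0.035)

p̂₁ = 478/946 = 0.5053 and p̂₂ = 327/543 = 0.6022.
SE₁ = √(p̂₁(1−p̂₁)/n₁) = √(0.5053·0.4947/946) = 0.01626; SE₂ = √(0.6022·0.3978/543) = 0.02100.
Independent samples: SE of the difference = √(SE₁² + SE₂²) = √(0.0002643876 + 0.000441) = 0.02656.
z* for 98% confidence is 2.326, so the margin of error is 2.326 × 0.02656 = 0.06178.
Point estimate p̂₁ − p̂₂ = 0.5053 − 0.6022 = -0.0969.
-0.0969 ± 0.06178 → (-0.159, -0.035).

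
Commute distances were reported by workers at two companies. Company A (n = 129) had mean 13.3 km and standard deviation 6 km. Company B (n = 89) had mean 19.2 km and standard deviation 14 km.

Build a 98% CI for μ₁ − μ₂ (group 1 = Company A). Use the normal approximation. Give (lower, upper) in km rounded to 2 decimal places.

Per-group SEs: s₁/√n₁ = 6/√129 = 0.5283, s₂/√n₂ = 14/√89 = 1.4840.
Unpooled SE of the difference: √(0.27910089 + 2.202256) = 1.5752.
Margin of error = z* · SE = 2.326 × 1.5752 = 3.6639.
x̄₁ − x̄₂ = 13.3 − 19.2 = -5.9000.
CI: -5.9000 ± 3.6639 = (-9.56, -2.24).

(-9.56, -2.24)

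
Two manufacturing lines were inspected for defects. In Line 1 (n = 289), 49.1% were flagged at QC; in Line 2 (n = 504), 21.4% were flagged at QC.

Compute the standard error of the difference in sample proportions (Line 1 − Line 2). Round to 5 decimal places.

0.03462

The two standard errors are √(0.4910×0.5090/289) = 0.02941 and √(0.2140×0.7860/504) = 0.01827.
Because the samples are independent, SE_diff = √(0.02941² + 0.01827²) = 0.03462.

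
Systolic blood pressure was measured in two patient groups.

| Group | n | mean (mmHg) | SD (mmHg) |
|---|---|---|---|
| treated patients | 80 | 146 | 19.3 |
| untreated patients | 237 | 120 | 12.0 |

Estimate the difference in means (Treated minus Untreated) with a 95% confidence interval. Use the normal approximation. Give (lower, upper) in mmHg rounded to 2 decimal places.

(21.50, 30.50)

Standard errors of each mean: 19.3/√80 = 2.1578 and 12.0/√237 = 0.7795.
SE(x̄₁ − x̄₂) = √(2.1578² + 0.7795²) = 2.2943 for independent samples with unequal variances.
With z* = 1.960, the margin is 1.960 × 2.2943 = 4.4968.
x̄₁ − x̄₂ = 146 − 120 = 26.0000; the interval is 26.0000 ± 4.4968 = (21.50, 30.50).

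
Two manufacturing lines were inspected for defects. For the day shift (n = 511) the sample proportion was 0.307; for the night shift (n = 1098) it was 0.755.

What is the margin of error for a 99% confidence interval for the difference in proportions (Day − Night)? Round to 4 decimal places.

0.0623

SE₁ = √(p̂₁(1−p̂₁)/n₁) = √(0.3070·0.6930/511) = 0.02040; SE₂ = √(0.7550·0.2450/1098) = 0.01298.
Independent samples: SE of the difference = √(SE₁² + SE₂²) = √(0.00041616 + 0.0001684804) = 0.02418.
z* for 99% confidence is 2.576, so the margin of error is 2.576 × 0.02418 = 0.06229.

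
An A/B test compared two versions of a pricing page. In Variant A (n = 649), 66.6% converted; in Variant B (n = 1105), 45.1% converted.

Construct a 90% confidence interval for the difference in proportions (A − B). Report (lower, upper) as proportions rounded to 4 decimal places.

(0.1758, 0.2542)

The two standard errors are √(0.6660×0.3340/649) = 0.01851 and √(0.4510×0.5490/1105) = 0.01497.
Because the samples are independent, SE_diff = √(0.01851² + 0.01497²) = 0.02381.
Using z* = 1.645 for 90%, ME = 1.645 × 0.02381 = 0.03917.
p̂₁ − p̂₂ = 0.2150; interval 0.2150 ± 0.03917 gives (0.1758, 0.2542).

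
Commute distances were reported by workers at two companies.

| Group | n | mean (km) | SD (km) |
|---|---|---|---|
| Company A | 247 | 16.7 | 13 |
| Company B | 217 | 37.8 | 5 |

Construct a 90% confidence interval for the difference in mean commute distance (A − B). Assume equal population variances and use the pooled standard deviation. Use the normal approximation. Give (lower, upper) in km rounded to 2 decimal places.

(-22.64, -19.56)

s_p = √[((n₁−1)s₁² + (n₂−1)s₂²)/(n₁+n₂−2)] = √[(246·13² + 216·5²)/462] = 10.0834.
SE = 10.0834·√(1/247 + 1/217) = 0.9382.
With z* = 1.645, margin = 1.645 × 0.9382 = 1.5433.
x̄₁ − x̄₂ = 16.7 − 37.8 = -21.1000; interval -21.1000 ± 1.5433 = (-22.64, -19.56).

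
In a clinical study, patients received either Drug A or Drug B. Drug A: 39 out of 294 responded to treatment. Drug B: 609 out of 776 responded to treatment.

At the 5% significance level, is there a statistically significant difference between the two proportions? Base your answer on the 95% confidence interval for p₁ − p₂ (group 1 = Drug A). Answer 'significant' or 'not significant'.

p̂₁ = 39/294 = 0.1327 and p̂₂ = 609/776 = 0.7848.
SE₁ = √(p̂₁(1−p̂₁)/n₁) = √(0.1327·0.8673/294) = 0.01979; SE₂ = √(0.7848·0.2152/776) = 0.01475.
Independent samples: SE of the difference = √(SE₁² + SE₂²) = √(0.0003916441 + 0.0002175625) = 0.02468.
z* for 95% confidence is 1.960, so the margin of error is 1.960 × 0.02468 = 0.04837.
Point estimate p̂₁ − p̂₂ = 0.1327 − 0.7848 = -0.6521.
-0.6521 ± 0.04837 → (-0.70047, -0.60373).
The interval (-0.70047, -0.60373) does not contain 0, so the difference is significant.

significant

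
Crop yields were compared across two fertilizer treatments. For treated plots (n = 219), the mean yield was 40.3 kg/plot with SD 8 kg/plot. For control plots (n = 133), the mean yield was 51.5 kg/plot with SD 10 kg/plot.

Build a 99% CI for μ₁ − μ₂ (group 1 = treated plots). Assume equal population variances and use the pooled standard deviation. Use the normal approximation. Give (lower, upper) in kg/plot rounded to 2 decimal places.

(-13.69, -8.71)

s_p = √[((n₁−1)s₁² + (n₂−1)s₂²)/(n₁+n₂−2)] = √[(218·8² + 132·10²)/350] = 8.8078.
SE = 8.8078·√(1/219 + 1/133) = 0.9683.
With z* = 2.576, margin = 2.576 × 0.9683 = 2.4943.
x̄₁ − x̄₂ = 40.3 − 51.5 = -11.2000; interval -11.2000 ± 2.4943 = (-13.69, -8.71).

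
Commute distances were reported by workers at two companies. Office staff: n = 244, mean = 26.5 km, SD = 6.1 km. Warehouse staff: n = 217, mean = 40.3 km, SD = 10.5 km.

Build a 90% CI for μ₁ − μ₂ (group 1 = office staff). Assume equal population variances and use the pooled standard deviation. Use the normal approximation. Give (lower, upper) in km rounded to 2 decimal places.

(-15.10, -12.50)

s_p = √[((n₁−1)s₁² + (n₂−1)s₂²)/(n₁+n₂−2)] = √[(243·6.1² + 216·10.5²)/459] = 8.4606.
SE = 8.4606·√(1/244 + 1/217) = 0.7895.
With z* = 1.645, margin = 1.645 × 0.7895 = 1.2987.
x̄₁ − x̄₂ = 26.5 − 40.3 = -13.8000; interval -13.8000 ± 1.2987 = (-15.10, -12.50).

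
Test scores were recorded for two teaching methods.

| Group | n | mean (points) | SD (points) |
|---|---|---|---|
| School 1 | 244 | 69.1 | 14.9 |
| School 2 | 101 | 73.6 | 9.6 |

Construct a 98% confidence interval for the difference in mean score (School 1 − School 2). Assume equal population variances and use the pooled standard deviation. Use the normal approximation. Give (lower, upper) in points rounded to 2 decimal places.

(-8.23, -0.77)

Pooled variance s_p² = [243·14.9² + 100·9.6²] / (244+101−2) = 184.1529, so s_p = 13.5703.
SE_diff = s_p·√(1/n₁ + 1/n₂) = 13.5703·√(1/244 + 1/101) = 1.6056.
z* = 2.326; margin = 2.326 × 1.6056 = 3.7346.
Difference = 69.1 − 73.6 = -4.5000.
-4.5000 ± 3.7346 → (-8.23, -0.77).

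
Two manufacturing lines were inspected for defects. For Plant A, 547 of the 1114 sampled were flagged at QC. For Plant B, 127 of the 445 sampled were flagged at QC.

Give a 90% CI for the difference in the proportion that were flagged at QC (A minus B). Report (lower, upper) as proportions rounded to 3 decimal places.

p̂₁ = 547/1114 = 0.4910 and p̂₂ = 127/445 = 0.2854.
SE₁ = √(p̂₁(1−p̂₁)/n₁) = √(0.4910·0.5090/1114) = 0.01498; SE₂ = √(0.2854·0.7146/445) = 0.02141.
Independent samples: SE of the difference = √(SE₁² + SE₂²) = √(0.0002244004 + 0.0004583881) = 0.02613.
z* for 90% confidence is 1.645, so the margin of error is 1.645 × 0.02613 = 0.04298.
Point estimate p̂₁ − p̂₂ = 0.4910 − 0.2854 = 0.2056.
0.2056 ± 0.04298 → (0.163, 0.249).

(0.163, 0.249)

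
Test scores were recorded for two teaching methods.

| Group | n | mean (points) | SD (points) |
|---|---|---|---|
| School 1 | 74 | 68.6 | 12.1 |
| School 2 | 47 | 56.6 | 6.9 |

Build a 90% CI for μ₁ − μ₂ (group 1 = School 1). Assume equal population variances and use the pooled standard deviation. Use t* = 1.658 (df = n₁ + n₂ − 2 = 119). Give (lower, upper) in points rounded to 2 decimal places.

(8.78, 15.22)

Pooled variance s_p² = [73·12.1² + 46·6.9²] / (74+47−2) = 108.2184, so s_p = 10.4028.
SE_diff = s_p·√(1/n₁ + 1/n₂) = 10.4028·√(1/74 + 1/47) = 1.9403.
t* = 1.658; margin = 1.658 × 1.9403 = 3.2170.
Difference = 68.6 − 56.6 = 12.0000.
12.0000 ± 3.2170 → (8.78, 15.22).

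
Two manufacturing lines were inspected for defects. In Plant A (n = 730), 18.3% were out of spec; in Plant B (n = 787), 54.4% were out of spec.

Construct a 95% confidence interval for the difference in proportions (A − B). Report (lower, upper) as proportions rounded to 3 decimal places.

The two standard errors are √(0.1830×0.8170/730) = 0.01431 and √(0.5440×0.4560/787) = 0.01775.
Because the samples are independent, SE_diff = √(0.01431² + 0.01775²) = 0.02280.
Using z* = 1.960 for 95%, ME = 1.960 × 0.02280 = 0.04469.
p̂₁ − p̂₂ = -0.3610; interval -0.3610 ± 0.04469 gives (-0.406, -0.316).

(-0.406, -0.316)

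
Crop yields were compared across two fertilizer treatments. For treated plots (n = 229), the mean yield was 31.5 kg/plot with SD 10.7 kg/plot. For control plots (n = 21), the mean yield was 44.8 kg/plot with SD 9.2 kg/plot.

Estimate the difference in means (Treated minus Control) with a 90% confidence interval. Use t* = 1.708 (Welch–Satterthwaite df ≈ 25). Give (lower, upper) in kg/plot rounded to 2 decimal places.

(-16.94, -9.66)

Per-group SEs: s₁/√n₁ = 10.7/√229 = 0.7071, s₂/√n₂ = 9.2/√21 = 2.0076.
Unpooled SE of the difference: √(0.49999041 + 4.03045776) = 2.1285.
Margin of error = t* · SE = 1.708 × 2.1285 = 3.6355.
x̄₁ − x̄₂ = 31.5 − 44.8 = -13.3000.
CI: -13.3000 ± 3.6355 = (-16.94, -9.66).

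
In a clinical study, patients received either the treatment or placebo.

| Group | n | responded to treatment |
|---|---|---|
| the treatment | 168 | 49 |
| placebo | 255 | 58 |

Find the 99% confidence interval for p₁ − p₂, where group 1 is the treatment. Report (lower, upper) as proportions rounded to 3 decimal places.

(-0.049, 0.177)

p̂₁ = 49/168 = 0.2917 and p̂₂ = 58/255 = 0.2275.
SE₁ = √(p̂₁(1−p̂₁)/n₁) = √(0.2917·0.7083/168) = 0.03507; SE₂ = √(0.2275·0.7725/255) = 0.02625.
Independent samples: SE of the difference = √(SE₁² + SE₂²) = √(0.0012299049 + 0.0006890625) = 0.04381.
z* for 99% confidence is 2.576, so the margin of error is 2.576 × 0.04381 = 0.11285.
Point estimate p̂₁ − p̂₂ = 0.2917 − 0.2275 = 0.0642.
0.0642 ± 0.11285 → (-0.049, 0.177).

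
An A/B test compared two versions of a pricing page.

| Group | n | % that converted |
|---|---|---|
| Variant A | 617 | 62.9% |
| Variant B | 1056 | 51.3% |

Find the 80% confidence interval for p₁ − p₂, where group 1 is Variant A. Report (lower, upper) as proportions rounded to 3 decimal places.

The two standard errors are √(0.6290×0.3710/617) = 0.01945 and √(0.5130×0.4870/1056) = 0.01538.
Because the samples are independent, SE_diff = √(0.01945² + 0.01538²) = 0.02480.
Using z* = 1.282 for 80%, ME = 1.282 × 0.02480 = 0.03179.
p̂₁ − p̂₂ = 0.1160; interval 0.1160 ± 0.03179 gives (0.084, 0.148).

(0.084, 0.148)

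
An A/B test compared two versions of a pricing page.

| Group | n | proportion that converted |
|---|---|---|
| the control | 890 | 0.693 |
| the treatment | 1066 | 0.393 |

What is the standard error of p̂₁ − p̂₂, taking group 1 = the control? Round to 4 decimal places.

The two standard errors are √(0.6930×0.3070/890) = 0.01546 and √(0.3930×0.6070/1066) = 0.01496.
Because the samples are independent, SE_diff = √(0.01546² + 0.01496²) = 0.02151.

0.0215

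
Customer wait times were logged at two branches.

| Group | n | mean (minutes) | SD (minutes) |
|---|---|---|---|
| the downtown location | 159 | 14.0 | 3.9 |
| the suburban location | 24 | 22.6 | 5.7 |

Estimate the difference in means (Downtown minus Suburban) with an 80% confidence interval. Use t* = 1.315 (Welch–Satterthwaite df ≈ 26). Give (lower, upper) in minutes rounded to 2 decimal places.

(-10.18, -7.02)

Standard errors of each mean: 3.9/√159 = 0.3093 and 5.7/√24 = 1.1635.
SE(x̄₁ − x̄₂) = √(0.3093² + 1.1635²) = 1.2039 for independent samples with unequal variances.
With t* = 1.315, the margin is 1.315 × 1.2039 = 1.5831.
x̄₁ − x̄₂ = 14.0 − 22.6 = -8.6000; the interval is -8.6000 ± 1.5831 = (-10.18, -7.02).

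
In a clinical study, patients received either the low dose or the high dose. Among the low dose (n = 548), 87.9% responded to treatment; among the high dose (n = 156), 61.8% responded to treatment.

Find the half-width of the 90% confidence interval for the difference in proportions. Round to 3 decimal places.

The two standard errors are √(0.8790×0.1210/548) = 0.01393 and √(0.6180×0.3820/156) = 0.03890.
Because the samples are independent, SE_diff = √(0.01393² + 0.03890²) = 0.04132.
Using z* = 1.645 for 90%, ME = 1.645 × 0.04132 = 0.06797.

0.068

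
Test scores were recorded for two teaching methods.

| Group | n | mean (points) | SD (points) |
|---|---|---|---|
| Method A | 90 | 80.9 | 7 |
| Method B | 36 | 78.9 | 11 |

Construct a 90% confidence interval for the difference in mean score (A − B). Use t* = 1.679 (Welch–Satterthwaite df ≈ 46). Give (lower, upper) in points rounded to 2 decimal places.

(-1.32, 5.32)

Standard errors of each mean: 7/√90 = 0.7379 and 11/√36 = 1.8333.
SE(x̄₁ − x̄₂) = √(0.7379² + 1.8333²) = 1.9762 for independent samples with unequal variances.
With t* = 1.679, the margin is 1.679 × 1.9762 = 3.3180.
x̄₁ − x̄₂ = 80.9 − 78.9 = 2.0000; the interval is 2.0000 ± 3.3180 = (-1.32, 5.32).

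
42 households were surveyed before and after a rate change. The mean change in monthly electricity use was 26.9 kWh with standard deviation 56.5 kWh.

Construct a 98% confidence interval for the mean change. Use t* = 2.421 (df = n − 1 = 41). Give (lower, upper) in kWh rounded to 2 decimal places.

This is a matched-pairs design, so SE = s_d/√n = 56.5/√42 = 8.7181.
Margin = 2.421 × 8.7181 = 21.1065; the interval is 26.9 ± 21.1065 = (5.79, 48.01).

(5.79, 48.01)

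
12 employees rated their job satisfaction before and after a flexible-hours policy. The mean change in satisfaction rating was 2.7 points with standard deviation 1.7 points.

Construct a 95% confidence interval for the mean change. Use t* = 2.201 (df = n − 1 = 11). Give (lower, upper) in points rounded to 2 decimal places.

Paired design: SE = s_d/√n = 1.7/√12 = 0.4907.
t* = 2.201; margin of error = 2.201 × 0.4907 = 1.0800.
2.7 ± 1.0800 → (1.62, 3.78).

(1.62, 3.78)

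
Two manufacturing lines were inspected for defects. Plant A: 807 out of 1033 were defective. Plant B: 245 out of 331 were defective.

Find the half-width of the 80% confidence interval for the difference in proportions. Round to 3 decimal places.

p̂₁ = 807/1033 = 0.7812 and p̂₂ = 245/331 = 0.7402.
SE₁ = √(p̂₁(1−p̂₁)/n₁) = √(0.7812·0.2188/1033) = 0.01286; SE₂ = √(0.7402·0.2598/331) = 0.02410.
Independent samples: SE of the difference = √(SE₁² + SE₂²) = √(0.0001653796 + 0.00058081) = 0.02732.
z* for 80% confidence is 1.282, so the margin of error is 1.282 × 0.02732 = 0.03502.

0.035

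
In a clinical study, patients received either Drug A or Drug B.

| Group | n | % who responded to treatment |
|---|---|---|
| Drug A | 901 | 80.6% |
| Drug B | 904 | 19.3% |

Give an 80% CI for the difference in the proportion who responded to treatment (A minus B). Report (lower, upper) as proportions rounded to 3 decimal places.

(0.589, 0.637)

SE₁ = √(p̂₁(1−p̂₁)/n₁) = √(0.8060·0.1940/901) = 0.01317; SE₂ = √(0.1930·0.8070/904) = 0.01313.
Independent samples: SE of the difference = √(SE₁² + SE₂²) = √(0.0001734489 + 0.0001723969) = 0.01860.
z* for 80% confidence is 1.282, so the margin of error is 1.282 × 0.01860 = 0.02385.
Point estimate p̂₁ − p̂₂ = 0.8060 − 0.1930 = 0.6130.
0.6130 ± 0.02385 → (0.589, 0.637).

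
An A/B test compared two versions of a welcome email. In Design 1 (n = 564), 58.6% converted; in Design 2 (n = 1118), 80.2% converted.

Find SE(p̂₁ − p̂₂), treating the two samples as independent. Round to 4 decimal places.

0.0239

SE₁ = √(p̂₁(1−p̂₁)/n₁) = √(0.5860·0.4140/564) = 0.02074; SE₂ = √(0.8020·0.1980/1118) = 0.01192.
Independent samples: SE of the difference = √(SE₁² + SE₂²) = √(0.0004301476 + 0.0001420864) = 0.02392.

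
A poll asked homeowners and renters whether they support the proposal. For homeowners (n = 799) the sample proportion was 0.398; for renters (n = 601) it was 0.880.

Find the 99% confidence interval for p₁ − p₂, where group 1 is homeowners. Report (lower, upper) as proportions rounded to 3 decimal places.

The two standard errors are √(0.3980×0.6020/799) = 0.01732 and √(0.8800×0.1200/601) = 0.01326.
Because the samples are independent, SE_diff = √(0.01732² + 0.01326²) = 0.02181.
Using z* = 2.576 for 99%, ME = 2.576 × 0.02181 = 0.05618.
p̂₁ − p̂₂ = -0.4820; interval -0.4820 ± 0.05618 gives (-0.538, -0.426).

(-0.538, -0.426)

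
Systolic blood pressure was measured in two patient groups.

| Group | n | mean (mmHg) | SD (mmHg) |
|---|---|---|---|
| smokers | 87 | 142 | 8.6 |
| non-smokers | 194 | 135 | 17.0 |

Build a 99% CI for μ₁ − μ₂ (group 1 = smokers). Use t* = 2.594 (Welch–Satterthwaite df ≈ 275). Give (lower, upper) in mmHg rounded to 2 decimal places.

(3.03, 10.97)

Standard errors of each mean: 8.6/√87 = 0.9220 and 17.0/√194 = 1.2205.
SE(x̄₁ − x̄₂) = √(0.9220² + 1.2205²) = 1.5296 for independent samples with unequal variances.
With t* = 2.594, the margin is 2.594 × 1.5296 = 3.9678.
x̄₁ − x̄₂ = 142 − 135 = 7.0000; the interval is 7.0000 ± 3.9678 = (3.03, 10.97).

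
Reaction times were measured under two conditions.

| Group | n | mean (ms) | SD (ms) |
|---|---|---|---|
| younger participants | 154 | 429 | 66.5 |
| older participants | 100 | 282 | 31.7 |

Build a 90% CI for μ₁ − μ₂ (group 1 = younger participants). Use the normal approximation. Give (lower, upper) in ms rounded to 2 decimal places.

(136.76, 157.24)

Standard errors of each mean: 66.5/√154 = 5.3587 and 31.7/√100 = 3.1700.
SE(x̄₁ − x̄₂) = √(5.3587² + 3.1700²) = 6.2261 for independent samples with unequal variances.
With z* = 1.645, the margin is 1.645 × 6.2261 = 10.2419.
x̄₁ − x̄₂ = 429 − 282 = 147.0000; the interval is 147.0000 ± 10.2419 = (136.76, 157.24).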